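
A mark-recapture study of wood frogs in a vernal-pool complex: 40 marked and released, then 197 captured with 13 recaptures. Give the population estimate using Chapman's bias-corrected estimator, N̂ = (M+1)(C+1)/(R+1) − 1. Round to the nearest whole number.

N ≈ 579

N̂ = (40+1)(197+1)/(13+1) − 1 = 41·198/14 − 1
= 8118/14 − 1 ≈ 579.9 − 1 ≈ 578.9 → 579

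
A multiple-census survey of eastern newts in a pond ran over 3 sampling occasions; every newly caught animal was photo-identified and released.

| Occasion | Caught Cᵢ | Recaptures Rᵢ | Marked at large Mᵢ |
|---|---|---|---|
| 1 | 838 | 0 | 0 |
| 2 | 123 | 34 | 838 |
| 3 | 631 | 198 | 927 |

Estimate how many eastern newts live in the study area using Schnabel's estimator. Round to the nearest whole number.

Σ MᵢCᵢ = 0·838 + 838·123 + 927·631 = 0 + 103074 + 584937 = 688011
Σ Rᵢ = 0 + 34 + 198 = 232
N̂ = 688011 / 232 ≈ 2965.6 → 2966

N ≈ 2966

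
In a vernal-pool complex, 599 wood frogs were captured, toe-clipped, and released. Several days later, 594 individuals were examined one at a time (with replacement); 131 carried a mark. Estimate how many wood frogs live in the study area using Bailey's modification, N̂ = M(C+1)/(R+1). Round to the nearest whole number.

N ≈ 2700

N̂ = 599·(594+1)/(131+1) = 599·595/132 = 356405/132 ≈ 2700.0 → 2700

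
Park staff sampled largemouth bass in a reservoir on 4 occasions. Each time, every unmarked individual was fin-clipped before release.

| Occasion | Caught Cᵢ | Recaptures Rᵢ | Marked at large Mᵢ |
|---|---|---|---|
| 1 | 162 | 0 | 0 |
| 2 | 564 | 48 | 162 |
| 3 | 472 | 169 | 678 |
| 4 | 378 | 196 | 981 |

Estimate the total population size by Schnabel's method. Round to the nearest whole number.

Σ MᵢCᵢ = 0·162 + 162·564 + 678·472 + 981·378 = 0 + 91368 + 320016 + 370818 = 782202
Σ Rᵢ = 0 + 48 + 169 + 196 = 413
N̂ = 782202 / 413 ≈ 1894.0 → 1894

N ≈ 1894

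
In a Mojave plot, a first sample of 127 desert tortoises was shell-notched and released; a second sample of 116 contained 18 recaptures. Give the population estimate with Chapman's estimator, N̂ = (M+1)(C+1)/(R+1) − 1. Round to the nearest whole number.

N̂ = (127+1)(116+1)/(18+1) − 1 = 128·117/19 − 1
= 14976/19 − 1 ≈ 788.2 − 1 ≈ 787.2 → 787

N ≈ 787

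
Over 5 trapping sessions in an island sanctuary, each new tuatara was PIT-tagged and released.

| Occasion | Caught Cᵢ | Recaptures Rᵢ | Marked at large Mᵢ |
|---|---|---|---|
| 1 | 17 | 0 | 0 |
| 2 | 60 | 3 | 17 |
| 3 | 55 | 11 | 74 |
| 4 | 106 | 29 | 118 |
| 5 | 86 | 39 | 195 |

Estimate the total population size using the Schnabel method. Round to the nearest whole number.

N ≈ 419

Σ MᵢCᵢ = 0·17 + 17·60 + 74·55 + 118·106 + 195·86 = 0 + 1020 + 4070 + 12508 + 16770 = 34368
Σ Rᵢ = 0 + 3 + 11 + 29 + 39 = 82
N̂ = 34368 / 82 ≈ 419.1 → 419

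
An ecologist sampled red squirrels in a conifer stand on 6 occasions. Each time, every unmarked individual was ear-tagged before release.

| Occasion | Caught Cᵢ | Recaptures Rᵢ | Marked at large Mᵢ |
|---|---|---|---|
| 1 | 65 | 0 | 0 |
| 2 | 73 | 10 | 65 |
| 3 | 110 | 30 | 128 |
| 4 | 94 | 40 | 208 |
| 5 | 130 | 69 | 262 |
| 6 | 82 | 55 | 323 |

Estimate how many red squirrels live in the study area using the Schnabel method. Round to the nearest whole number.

Σ MᵢCᵢ = 0·65 + 65·73 + 128·110 + 208·94 + 262·130 + 323·82 = 0 + 4745 + 14080 + 19552 + 34060 + 26486 = 98923
Σ Rᵢ = 0 + 10 + 30 + 40 + 69 + 55 = 204
N̂ = 98923 / 204 ≈ 484.9 → 485

N ≈ 485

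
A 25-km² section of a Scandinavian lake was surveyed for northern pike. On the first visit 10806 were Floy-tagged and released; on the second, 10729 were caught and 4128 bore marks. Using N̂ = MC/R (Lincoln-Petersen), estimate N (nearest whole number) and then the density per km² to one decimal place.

N̂ = 10806·10729/4128 = 115937574/4128 ≈ 28085.7 → 28086
Density = N̂ / area = 28086 / 25 ≈ 1123.44 → 1123.4 per km²

density ≈ 1123.4 northern pike per km²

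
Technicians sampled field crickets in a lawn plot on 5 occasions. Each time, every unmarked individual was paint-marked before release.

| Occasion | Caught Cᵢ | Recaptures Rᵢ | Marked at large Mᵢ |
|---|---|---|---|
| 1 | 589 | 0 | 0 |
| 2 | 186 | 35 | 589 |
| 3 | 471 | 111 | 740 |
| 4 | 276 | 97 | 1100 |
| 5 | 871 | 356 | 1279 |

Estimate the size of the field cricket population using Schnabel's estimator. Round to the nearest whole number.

Σ MᵢCᵢ = 0·589 + 589·186 + 740·471 + 1100·276 + 1279·871 = 0 + 109554 + 348540 + 303600 + 1114009 = 1875703
Σ Rᵢ = 0 + 35 + 111 + 97 + 356 = 599
N̂ = 1875703 / 599 ≈ 3131.4 → 3131

N ≈ 3131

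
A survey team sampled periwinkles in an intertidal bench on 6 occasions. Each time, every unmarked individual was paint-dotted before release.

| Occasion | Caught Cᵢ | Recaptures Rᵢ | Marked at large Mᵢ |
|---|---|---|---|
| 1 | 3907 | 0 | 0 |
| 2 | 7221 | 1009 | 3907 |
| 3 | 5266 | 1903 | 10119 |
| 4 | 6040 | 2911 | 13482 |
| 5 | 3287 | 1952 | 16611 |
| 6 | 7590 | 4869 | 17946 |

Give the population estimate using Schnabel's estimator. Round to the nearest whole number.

N ≈ 27,977

Σ MᵢCᵢ = 0·3907 + 3907·7221 + 10119·5266 + 13482·6040 + 16611·3287 + 17946·7590 = 0 + 28212447 + 53286654 + 81431280 + 54600357 + 136210140 = 353740878
Σ Rᵢ = 0 + 1009 + 1903 + 2911 + 1952 + 4869 = 12644
N̂ = 353740878 / 12644 ≈ 27977.0 → 27977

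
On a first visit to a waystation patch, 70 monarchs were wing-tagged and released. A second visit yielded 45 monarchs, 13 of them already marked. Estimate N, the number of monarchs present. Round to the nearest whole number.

N ≈ 242

N = (70 × 45) / 13 = 3150 / 13 ≈ 242.3 → 242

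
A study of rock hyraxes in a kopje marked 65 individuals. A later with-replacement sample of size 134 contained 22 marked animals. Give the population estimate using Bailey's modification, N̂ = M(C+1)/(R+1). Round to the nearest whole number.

N ≈ 382

N̂ = 65·(134+1)/(22+1) = 65·135/23 = 8775/23 ≈ 381.5 → 382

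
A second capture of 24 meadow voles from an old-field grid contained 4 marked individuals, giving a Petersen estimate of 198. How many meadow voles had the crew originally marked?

From N = M·C/R: M = N·R / C = 198·4 / 24 = 792 / 24 = 33.

M = 33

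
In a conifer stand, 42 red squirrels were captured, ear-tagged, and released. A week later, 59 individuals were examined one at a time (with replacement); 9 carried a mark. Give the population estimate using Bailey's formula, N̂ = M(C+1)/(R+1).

N̂ = 42·(59+1)/(9+1) = 42·60/10 = 2520/10 = 252

N = 252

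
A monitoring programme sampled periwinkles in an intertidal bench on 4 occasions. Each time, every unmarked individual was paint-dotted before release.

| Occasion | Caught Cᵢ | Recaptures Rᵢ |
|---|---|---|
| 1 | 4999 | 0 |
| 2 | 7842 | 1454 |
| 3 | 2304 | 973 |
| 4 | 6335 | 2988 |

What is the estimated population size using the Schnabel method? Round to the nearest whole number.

Marked at large before each occasion: Mᵢ = Σⱼ<ᵢ (Cⱼ − Rⱼ) → M1=0, M2=4999, M3=11387, M4=12718
Σ MᵢCᵢ = 0·4999 + 4999·7842 + 11387·2304 + 12718·6335 = 0 + 39202158 + 26235648 + 80568530 = 146006336
Σ Rᵢ = 0 + 1454 + 973 + 2988 = 5415
N̂ = 146006336 / 5415 ≈ 26963.3 → 26963

N ≈ 26,963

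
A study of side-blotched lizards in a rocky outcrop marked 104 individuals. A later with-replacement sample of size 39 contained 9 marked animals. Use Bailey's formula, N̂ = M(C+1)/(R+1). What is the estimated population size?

N = 416

N̂ = 104·(39+1)/(9+1) = 104·40/10 = 4160/10 = 416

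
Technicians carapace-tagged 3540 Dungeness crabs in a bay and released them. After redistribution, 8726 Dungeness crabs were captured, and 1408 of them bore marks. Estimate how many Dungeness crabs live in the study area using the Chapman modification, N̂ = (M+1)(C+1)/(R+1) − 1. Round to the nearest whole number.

N̂ = (3540+1)(8726+1)/(1408+1) − 1 = 3541·8727/1409 − 1
= 30902307/1409 − 1 ≈ 21932.1 − 1 ≈ 21931.1 → 21931

N ≈ 21,931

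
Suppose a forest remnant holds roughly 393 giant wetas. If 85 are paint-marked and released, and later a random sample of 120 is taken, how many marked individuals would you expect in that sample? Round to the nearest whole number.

Expected recaptures E[R] = M·C / N.
E[R] = 85 × 120 / 393 = 10200 / 393 ≈ 26.0 → 26

expected recaptures ≈ 26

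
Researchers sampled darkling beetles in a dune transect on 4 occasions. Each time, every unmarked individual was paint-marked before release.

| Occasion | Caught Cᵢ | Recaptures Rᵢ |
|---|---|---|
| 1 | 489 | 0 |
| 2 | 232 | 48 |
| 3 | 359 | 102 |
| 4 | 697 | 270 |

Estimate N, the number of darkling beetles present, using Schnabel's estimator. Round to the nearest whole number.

Marked at large before each occasion: Mᵢ = Σⱼ<ᵢ (Cⱼ − Rⱼ) → M1=0, M2=489, M3=673, M4=930
Σ MᵢCᵢ = 0·489 + 489·232 + 673·359 + 930·697 = 0 + 113448 + 241607 + 648210 = 1003265
Σ Rᵢ = 0 + 48 + 102 + 270 = 420
N̂ = 1003265 / 420 ≈ 2388.7 → 2389

N ≈ 2389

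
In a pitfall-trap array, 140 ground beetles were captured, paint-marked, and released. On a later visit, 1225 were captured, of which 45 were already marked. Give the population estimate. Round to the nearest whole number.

Lincoln-Petersen assumes M/N = R/C, so N = M·C / R.
N = (140 × 1225) / 45 = 171500 / 45 ≈ 3811.1 → 3811

N ≈ 3811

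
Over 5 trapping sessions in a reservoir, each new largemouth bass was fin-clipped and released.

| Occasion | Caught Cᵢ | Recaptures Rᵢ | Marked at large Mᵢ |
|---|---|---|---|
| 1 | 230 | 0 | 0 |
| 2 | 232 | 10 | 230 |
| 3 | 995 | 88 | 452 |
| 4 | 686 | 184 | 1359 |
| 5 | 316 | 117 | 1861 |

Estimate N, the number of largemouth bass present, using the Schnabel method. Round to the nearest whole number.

N ≈ 5071

Σ MᵢCᵢ = 0·230 + 230·232 + 452·995 + 1359·686 + 1861·316 = 0 + 53360 + 449740 + 932274 + 588076 = 2023450
Σ Rᵢ = 0 + 10 + 88 + 184 + 117 = 399
N̂ = 2023450 / 399 ≈ 5071.3 → 5071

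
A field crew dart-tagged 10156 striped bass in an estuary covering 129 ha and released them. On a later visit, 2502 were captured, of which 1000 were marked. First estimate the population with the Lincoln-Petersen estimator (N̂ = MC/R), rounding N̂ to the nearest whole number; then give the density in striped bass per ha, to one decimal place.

density ≈ 197.0 striped bass per ha

N̂ = 10156·2502/1000 = 25410312/1000 ≈ 25410.3 → 25410
Density = N̂ / area = 25410 / 129 ≈ 196.98 → 197.0 per ha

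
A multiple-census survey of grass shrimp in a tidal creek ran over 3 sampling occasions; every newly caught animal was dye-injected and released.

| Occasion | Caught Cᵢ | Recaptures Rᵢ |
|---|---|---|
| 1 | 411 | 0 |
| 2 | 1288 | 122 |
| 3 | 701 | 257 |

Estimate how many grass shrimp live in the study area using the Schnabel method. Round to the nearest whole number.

N ≈ 4314

Marked at large before each occasion: Mᵢ = Σⱼ<ᵢ (Cⱼ − Rⱼ) → M1=0, M2=411, M3=1577
Σ MᵢCᵢ = 0·411 + 411·1288 + 1577·701 = 0 + 529368 + 1105477 = 1634845
Σ Rᵢ = 0 + 122 + 257 = 379
N̂ = 1634845 / 379 ≈ 4313.6 → 4314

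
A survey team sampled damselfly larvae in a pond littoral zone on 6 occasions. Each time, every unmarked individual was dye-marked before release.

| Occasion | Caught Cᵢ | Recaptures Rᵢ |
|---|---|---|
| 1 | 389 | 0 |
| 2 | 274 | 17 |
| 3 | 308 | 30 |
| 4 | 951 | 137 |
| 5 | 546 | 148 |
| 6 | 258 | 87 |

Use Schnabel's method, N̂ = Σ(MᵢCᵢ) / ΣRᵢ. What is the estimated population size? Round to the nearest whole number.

N ≈ 6406

Marked at large before each occasion: Mᵢ = Σⱼ<ᵢ (Cⱼ − Rⱼ) → M1=0, M2=389, M3=646, M4=924, M5=1738, M6=2136
Σ MᵢCᵢ = 0·389 + 389·274 + 646·308 + 924·951 + 1738·546 + 2136·258 = 0 + 106586 + 198968 + 878724 + 948948 + 551088 = 2684314
Σ Rᵢ = 0 + 17 + 30 + 137 + 148 + 87 = 419
N̂ = 2684314 / 419 ≈ 6406.48 → 6406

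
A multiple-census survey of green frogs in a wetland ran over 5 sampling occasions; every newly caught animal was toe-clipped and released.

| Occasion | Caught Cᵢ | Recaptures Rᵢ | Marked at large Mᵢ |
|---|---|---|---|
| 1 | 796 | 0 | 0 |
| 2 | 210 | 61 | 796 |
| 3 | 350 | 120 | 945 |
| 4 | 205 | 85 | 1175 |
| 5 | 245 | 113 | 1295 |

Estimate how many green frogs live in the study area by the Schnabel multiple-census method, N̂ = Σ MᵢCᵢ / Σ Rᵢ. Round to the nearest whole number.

Σ MᵢCᵢ = 0·796 + 796·210 + 945·350 + 1175·205 + 1295·245 = 0 + 167160 + 330750 + 240875 + 317275 = 1056060
Σ Rᵢ = 0 + 61 + 120 + 85 + 113 = 379
N̂ = 1056060 / 379 ≈ 2786.4 → 2786

N ≈ 2786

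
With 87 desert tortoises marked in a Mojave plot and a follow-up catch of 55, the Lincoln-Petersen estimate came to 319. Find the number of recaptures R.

R = 15

From N = M·C/R: R = M·C / N = 87·55 / 319 = 4785 / 319 = 15.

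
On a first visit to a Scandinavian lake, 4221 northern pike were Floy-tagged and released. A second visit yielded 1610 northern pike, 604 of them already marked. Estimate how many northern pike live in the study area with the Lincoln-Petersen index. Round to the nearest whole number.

N ≈ 11,251

If marked individuals mix randomly, R/C ≈ M/N, giving N ≈ M·C/R.
N = (4221 × 1610) / 604 = 6795810 / 604 ≈ 11251.3 → 11251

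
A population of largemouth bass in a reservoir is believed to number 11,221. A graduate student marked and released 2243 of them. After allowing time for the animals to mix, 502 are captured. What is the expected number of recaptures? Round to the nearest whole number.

Expected recaptures E[R] = M·C / N.
E[R] = 2243 × 502 / 11221 = 1125986 / 11221 ≈ 100.3 → 100

expected recaptures ≈ 100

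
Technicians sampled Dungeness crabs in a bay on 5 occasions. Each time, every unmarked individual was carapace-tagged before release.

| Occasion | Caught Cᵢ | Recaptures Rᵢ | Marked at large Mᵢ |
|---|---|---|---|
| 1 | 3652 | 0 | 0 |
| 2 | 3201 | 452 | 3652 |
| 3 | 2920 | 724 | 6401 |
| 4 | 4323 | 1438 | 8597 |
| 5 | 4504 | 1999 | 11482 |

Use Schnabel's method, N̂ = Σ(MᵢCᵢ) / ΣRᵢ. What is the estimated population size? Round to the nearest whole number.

Σ MᵢCᵢ = 0·3652 + 3652·3201 + 6401·2920 + 8597·4323 + 11482·4504 = 0 + 11690052 + 18690920 + 37164831 + 51714928 = 119260731
Σ Rᵢ = 0 + 452 + 724 + 1438 + 1999 = 4613
N̂ = 119260731 / 4613 ≈ 25853.2 → 25853

N ≈ 25,853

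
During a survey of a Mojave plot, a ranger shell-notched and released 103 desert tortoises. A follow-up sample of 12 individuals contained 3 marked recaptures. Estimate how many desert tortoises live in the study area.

N = (103 × 12) / 3 = 1236 / 3 = 412

N = 412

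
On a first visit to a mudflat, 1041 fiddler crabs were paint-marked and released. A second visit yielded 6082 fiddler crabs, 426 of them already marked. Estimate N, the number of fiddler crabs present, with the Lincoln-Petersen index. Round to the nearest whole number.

N = (1041 × 6082) / 426 = 6331362 / 426 ≈ 14862.4 → 14862

N ≈ 14,862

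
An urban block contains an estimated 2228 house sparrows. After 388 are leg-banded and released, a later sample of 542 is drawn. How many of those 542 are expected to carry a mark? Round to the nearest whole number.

Expected recaptures E[R] = M·C / N.
E[R] = 388 × 542 / 2228 = 210296 / 2228 ≈ 94.4 → 94

expected recaptures ≈ 94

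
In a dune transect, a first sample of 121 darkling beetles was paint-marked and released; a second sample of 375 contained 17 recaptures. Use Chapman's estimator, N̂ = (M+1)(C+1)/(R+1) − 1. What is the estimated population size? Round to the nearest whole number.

N̂ = (121+1)(375+1)/(17+1) − 1 = 122·376/18 − 1
= 45872/18 − 1 ≈ 2548.4 − 1 ≈ 2547.4 → 2547

N ≈ 2547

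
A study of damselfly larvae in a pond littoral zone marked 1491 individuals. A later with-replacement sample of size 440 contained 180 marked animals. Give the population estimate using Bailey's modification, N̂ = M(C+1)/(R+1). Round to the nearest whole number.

N̂ = 1491·(440+1)/(180+1) = 1491·441/181 = 657531/181 ≈ 3632.8 → 3633

N ≈ 3633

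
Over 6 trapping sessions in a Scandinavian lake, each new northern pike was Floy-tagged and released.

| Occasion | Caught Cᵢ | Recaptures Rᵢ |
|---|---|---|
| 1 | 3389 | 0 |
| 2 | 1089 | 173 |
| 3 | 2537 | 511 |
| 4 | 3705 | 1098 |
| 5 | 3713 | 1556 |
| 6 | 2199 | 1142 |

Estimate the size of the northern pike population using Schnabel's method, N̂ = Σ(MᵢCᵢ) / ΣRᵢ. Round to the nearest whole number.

Marked at large before each occasion: Mᵢ = Σⱼ<ᵢ (Cⱼ − Rⱼ) → M1=0, M2=3389, M3=4305, M4=6331, M5=8938, M6=11095
Σ MᵢCᵢ = 0·3389 + 3389·1089 + 4305·2537 + 6331·3705 + 8938·3713 + 11095·2199 = 0 + 3690621 + 10921785 + 23456355 + 33186794 + 24397905 = 95653460
Σ Rᵢ = 0 + 173 + 511 + 1098 + 1556 + 1142 = 4480
N̂ = 95653460 / 4480 ≈ 21351.2 → 21351

N ≈ 21,351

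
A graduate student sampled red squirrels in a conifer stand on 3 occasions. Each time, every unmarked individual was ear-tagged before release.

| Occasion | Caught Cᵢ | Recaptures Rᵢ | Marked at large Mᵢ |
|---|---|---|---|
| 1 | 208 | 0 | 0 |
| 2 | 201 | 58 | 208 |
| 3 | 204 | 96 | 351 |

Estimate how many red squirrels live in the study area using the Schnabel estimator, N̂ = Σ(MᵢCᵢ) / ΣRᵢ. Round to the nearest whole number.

N ≈ 736

Σ MᵢCᵢ = 0·208 + 208·201 + 351·204 = 0 + 41808 + 71604 = 113412
Σ Rᵢ = 0 + 58 + 96 = 154
N̂ = 113412 / 154 ≈ 736.4 → 736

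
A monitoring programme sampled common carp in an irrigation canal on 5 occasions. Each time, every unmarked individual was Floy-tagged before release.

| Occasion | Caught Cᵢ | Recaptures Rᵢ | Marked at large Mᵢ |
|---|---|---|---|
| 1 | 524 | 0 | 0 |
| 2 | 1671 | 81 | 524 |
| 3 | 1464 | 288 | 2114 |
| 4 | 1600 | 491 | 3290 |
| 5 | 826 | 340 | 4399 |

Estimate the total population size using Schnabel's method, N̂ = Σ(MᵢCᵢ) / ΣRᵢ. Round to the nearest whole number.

N ≈ 10,723

Σ MᵢCᵢ = 0·524 + 524·1671 + 2114·1464 + 3290·1600 + 4399·826 = 0 + 875604 + 3094896 + 5264000 + 3633574 = 12868074
Σ Rᵢ = 0 + 81 + 288 + 491 + 340 = 1200
N̂ = 12868074 / 1200 ≈ 10723.4 → 10723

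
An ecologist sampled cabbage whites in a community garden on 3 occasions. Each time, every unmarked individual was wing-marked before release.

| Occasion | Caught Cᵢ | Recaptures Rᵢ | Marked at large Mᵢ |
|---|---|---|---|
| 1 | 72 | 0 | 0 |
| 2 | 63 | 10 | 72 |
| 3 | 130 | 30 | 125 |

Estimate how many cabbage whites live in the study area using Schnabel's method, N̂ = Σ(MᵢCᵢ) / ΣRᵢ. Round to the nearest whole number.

N ≈ 520

Σ MᵢCᵢ = 0·72 + 72·63 + 125·130 = 0 + 4536 + 16250 = 20786
Σ Rᵢ = 0 + 10 + 30 = 40
N̂ = 20786 / 40 ≈ 519.6 → 520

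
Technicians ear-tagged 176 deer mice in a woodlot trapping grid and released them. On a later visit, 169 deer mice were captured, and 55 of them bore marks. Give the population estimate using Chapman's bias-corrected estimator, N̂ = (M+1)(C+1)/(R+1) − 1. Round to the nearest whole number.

N̂ = (176+1)(169+1)/(55+1) − 1 = 177·170/56 − 1
= 30090/56 − 1 ≈ 537.3 − 1 ≈ 536.3 → 536

N ≈ 536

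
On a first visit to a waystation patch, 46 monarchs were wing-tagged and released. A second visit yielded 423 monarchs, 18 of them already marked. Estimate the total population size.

N = (46 × 423) / 18 = 19458 / 18 = 1081

N = 1081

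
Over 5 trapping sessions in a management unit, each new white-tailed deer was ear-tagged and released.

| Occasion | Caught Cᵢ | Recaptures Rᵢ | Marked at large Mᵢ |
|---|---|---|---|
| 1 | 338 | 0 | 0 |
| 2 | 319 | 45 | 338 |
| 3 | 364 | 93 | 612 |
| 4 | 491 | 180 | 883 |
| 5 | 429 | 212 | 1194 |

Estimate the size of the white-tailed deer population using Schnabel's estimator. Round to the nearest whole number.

N ≈ 2408

Σ MᵢCᵢ = 0·338 + 338·319 + 612·364 + 883·491 + 1194·429 = 0 + 107822 + 222768 + 433553 + 512226 = 1276369
Σ Rᵢ = 0 + 45 + 93 + 180 + 212 = 530
N̂ = 1276369 / 530 ≈ 2408.2 → 2408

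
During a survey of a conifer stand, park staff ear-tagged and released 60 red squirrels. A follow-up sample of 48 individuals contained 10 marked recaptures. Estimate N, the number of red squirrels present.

N = 288

The marked fraction in the recapture sample should equal the marked fraction in the population: 10/48 = 60/N.
N = (60 × 48) / 10 = 2880 / 10 = 288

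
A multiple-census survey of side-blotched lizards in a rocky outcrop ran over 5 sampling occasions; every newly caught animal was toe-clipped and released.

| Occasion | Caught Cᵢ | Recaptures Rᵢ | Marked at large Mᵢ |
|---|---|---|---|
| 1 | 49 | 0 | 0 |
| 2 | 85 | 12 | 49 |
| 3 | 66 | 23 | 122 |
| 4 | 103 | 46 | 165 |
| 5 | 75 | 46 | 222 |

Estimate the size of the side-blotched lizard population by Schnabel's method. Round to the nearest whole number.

N ≈ 361

Σ MᵢCᵢ = 0·49 + 49·85 + 122·66 + 165·103 + 222·75 = 0 + 4165 + 8052 + 16995 + 16650 = 45862
Σ Rᵢ = 0 + 12 + 23 + 46 + 46 = 127
N̂ = 45862 / 127 ≈ 361.1 → 361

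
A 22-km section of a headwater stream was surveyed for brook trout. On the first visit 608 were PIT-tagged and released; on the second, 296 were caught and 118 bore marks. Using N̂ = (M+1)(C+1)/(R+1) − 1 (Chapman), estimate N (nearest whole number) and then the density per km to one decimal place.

N̂ = 609·297/119 − 1 = 180873/119 − 1 ≈ 1518.9 → 1519
Density = N̂ / area = 1519 / 22 ≈ 69.045 → 69.0 per km

density ≈ 69.0 brook trout per km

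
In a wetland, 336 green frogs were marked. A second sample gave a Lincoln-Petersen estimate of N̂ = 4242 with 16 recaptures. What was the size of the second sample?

C = 202

From N = M·C/R: C = N·R / M = 4242·16 / 336 = 67872 / 336 = 202.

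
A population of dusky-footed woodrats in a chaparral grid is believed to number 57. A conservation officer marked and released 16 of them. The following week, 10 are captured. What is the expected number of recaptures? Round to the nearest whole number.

The marked fraction of the population is 16/57, so in a sample of 10 expect C·(M/N) marked.
E[R] = 16 × 10 / 57 = 160 / 57 ≈ 2.8 → 3

expected recaptures ≈ 3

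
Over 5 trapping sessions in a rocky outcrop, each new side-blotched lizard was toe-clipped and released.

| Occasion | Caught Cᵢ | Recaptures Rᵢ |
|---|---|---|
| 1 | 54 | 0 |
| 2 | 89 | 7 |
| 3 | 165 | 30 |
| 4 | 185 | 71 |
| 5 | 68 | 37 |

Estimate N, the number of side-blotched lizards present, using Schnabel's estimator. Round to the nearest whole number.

Marked at large before each occasion: Mᵢ = Σⱼ<ᵢ (Cⱼ − Rⱼ) → M1=0, M2=54, M3=136, M4=271, M5=385
Σ MᵢCᵢ = 0·54 + 54·89 + 136·165 + 271·185 + 385·68 = 0 + 4806 + 22440 + 50135 + 26180 = 103561
Σ Rᵢ = 0 + 7 + 30 + 71 + 37 = 145
N̂ = 103561 / 145 ≈ 714.2 → 714

N ≈ 714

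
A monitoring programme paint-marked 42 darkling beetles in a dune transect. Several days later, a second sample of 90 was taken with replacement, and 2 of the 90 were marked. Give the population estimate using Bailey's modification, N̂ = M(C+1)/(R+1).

N̂ = 42·(90+1)/(2+1) = 42·91/3 = 3822/3 = 1274

N = 1274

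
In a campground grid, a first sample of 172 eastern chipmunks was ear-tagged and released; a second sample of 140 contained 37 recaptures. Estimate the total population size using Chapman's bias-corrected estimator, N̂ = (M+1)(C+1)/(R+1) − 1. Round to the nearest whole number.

N̂ = (172+1)(140+1)/(37+1) − 1 = 173·141/38 − 1
= 24393/38 − 1 ≈ 641.9 − 1 ≈ 640.9 → 641

N ≈ 641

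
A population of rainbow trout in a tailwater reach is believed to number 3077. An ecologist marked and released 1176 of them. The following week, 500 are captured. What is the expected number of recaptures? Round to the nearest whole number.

expected recaptures ≈ 191

The marked fraction of the population is 1176/3077, so in a sample of 500 expect C·(M/N) marked.
E[R] = 1176 × 500 / 3077 = 588000 / 3077 ≈ 191.1 → 191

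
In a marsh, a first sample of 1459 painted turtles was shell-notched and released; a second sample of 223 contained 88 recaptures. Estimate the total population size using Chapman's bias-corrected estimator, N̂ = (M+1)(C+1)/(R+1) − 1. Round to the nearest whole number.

N̂ = (1459+1)(223+1)/(88+1) − 1 = 1460·224/89 − 1
= 327040/89 − 1 ≈ 3674.6 − 1 ≈ 3673.6 → 3674

N ≈ 3674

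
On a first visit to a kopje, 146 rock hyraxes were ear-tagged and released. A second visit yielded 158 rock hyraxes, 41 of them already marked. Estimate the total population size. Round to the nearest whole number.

N ≈ 563

Lincoln-Petersen assumes M/N = R/C, so N = M·C / R.
N = (146 × 158) / 41 = 23068 / 41 ≈ 562.6 → 563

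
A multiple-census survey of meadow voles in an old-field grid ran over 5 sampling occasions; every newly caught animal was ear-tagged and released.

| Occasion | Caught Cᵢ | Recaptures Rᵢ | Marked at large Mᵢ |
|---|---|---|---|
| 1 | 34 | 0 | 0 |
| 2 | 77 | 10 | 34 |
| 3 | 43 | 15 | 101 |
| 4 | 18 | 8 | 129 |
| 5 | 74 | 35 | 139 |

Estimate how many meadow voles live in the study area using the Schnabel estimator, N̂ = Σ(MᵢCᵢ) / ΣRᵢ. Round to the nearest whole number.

N ≈ 288

Σ MᵢCᵢ = 0·34 + 34·77 + 101·43 + 129·18 + 139·74 = 0 + 2618 + 4343 + 2322 + 10286 = 19569
Σ Rᵢ = 0 + 10 + 15 + 8 + 35 = 68
N̂ = 19569 / 68 ≈ 287.8 → 288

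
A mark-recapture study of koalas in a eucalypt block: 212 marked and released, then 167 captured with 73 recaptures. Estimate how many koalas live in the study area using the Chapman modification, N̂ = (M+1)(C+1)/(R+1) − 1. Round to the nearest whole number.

N̂ = (212+1)(167+1)/(73+1) − 1 = 213·168/74 − 1
= 35784/74 − 1 ≈ 483.6 − 1 ≈ 482.6 → 483

N ≈ 483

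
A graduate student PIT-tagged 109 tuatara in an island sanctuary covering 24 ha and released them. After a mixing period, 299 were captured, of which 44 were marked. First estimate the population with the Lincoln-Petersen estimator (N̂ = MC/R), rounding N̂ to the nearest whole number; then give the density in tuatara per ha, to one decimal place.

N̂ = 109·299/44 = 32591/44 ≈ 740.7 → 741
Density = N̂ / area = 741 / 24 ≈ 30.88 → 30.9 per ha

density ≈ 30.9 tuatara per ha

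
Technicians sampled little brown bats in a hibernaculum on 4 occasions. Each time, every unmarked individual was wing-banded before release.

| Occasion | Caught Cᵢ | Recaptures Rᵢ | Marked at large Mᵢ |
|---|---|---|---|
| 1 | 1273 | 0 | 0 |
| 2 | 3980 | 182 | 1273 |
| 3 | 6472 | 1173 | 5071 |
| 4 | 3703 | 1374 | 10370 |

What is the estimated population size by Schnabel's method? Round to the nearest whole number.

Σ MᵢCᵢ = 0·1273 + 1273·3980 + 5071·6472 + 10370·3703 = 0 + 5066540 + 32819512 + 38400110 = 76286162
Σ Rᵢ = 0 + 182 + 1173 + 1374 = 2729
N̂ = 76286162 / 2729 ≈ 27953.9 → 27954

N ≈ 27,954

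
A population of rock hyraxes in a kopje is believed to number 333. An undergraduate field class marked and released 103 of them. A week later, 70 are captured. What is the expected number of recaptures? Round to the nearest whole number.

Expected recaptures E[R] = M·C / N.
E[R] = 103 × 70 / 333 = 7210 / 333 ≈ 21.7 → 22

expected recaptures ≈ 22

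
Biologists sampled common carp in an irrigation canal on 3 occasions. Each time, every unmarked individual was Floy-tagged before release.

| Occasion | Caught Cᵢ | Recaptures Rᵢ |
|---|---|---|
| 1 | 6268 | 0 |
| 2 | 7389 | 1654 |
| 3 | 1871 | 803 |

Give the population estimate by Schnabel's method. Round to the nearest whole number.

Marked at large before each occasion: Mᵢ = Σⱼ<ᵢ (Cⱼ − Rⱼ) → M1=0, M2=6268, M3=12003
Σ MᵢCᵢ = 0·6268 + 6268·7389 + 12003·1871 = 0 + 46314252 + 22457613 = 68771865
Σ Rᵢ = 0 + 1654 + 803 = 2457
N̂ = 68771865 / 2457 ≈ 27990.2 → 27990

N ≈ 27,990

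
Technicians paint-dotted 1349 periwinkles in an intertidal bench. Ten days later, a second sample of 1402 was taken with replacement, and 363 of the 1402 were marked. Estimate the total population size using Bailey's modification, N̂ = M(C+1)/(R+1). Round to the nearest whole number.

N ≈ 5200

N̂ = 1349·(1402+1)/(363+1) = 1349·1403/364 = 1892647/364 ≈ 5199.6 → 5200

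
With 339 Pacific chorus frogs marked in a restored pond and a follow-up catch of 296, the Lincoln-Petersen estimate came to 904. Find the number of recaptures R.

From N = M·C/R: R = M·C / N = 339·296 / 904 = 100344 / 904 = 111.

R = 111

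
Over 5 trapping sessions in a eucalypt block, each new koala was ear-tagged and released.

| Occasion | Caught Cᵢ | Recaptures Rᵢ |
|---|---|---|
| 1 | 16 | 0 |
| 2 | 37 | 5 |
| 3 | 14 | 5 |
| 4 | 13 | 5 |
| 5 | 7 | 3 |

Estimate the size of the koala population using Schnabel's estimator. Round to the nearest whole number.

N ≈ 137

Marked at large before each occasion: Mᵢ = Σⱼ<ᵢ (Cⱼ − Rⱼ) → M1=0, M2=16, M3=48, M4=57, M5=65
Σ MᵢCᵢ = 0·16 + 16·37 + 48·14 + 57·13 + 65·7 = 0 + 592 + 672 + 741 + 455 = 2460
Σ Rᵢ = 0 + 5 + 5 + 5 + 3 = 18
N̂ = 2460 / 18 ≈ 136.7 → 137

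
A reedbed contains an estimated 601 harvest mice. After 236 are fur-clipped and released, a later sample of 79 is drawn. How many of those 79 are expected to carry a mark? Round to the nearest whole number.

expected recaptures ≈ 31

The marked fraction of the population is 236/601, so in a sample of 79 expect C·(M/N) marked.
E[R] = 236 × 79 / 601 = 18644 / 601 ≈ 31.0 → 31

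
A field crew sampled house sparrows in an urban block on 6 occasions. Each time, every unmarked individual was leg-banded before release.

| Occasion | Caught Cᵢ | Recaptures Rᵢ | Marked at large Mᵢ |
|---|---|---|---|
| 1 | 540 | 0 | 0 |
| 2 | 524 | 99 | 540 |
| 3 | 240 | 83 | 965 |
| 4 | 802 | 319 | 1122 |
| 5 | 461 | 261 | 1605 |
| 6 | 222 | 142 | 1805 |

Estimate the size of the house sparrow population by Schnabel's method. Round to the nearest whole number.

Σ MᵢCᵢ = 0·540 + 540·524 + 965·240 + 1122·802 + 1605·461 + 1805·222 = 0 + 282960 + 231600 + 899844 + 739905 + 400710 = 2555019
Σ Rᵢ = 0 + 99 + 83 + 319 + 261 + 142 = 904
N̂ = 2555019 / 904 ≈ 2826.3 → 2826

N ≈ 2826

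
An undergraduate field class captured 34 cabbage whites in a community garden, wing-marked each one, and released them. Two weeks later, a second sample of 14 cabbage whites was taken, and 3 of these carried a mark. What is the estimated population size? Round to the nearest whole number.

N ≈ 159

N = (34 × 14) / 3 = 476 / 3 ≈ 158.7 → 159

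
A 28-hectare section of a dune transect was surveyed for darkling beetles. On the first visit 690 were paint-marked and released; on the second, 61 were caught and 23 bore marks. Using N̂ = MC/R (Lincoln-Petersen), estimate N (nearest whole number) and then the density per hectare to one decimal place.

density ≈ 65.4 darkling beetles per hectare

N̂ = 690·61/23 = 42090/23 = 1830
Density = N̂ / area = 1830 / 28 ≈ 65.36 → 65.4 per hectare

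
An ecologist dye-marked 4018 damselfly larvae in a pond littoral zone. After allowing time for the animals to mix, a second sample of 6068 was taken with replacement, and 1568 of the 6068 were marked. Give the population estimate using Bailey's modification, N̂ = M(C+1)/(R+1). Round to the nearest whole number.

N ≈ 15,542

N̂ = 4018·(6068+1)/(1568+1) = 4018·6069/1569 = 24385242/1569 ≈ 15541.9 → 15542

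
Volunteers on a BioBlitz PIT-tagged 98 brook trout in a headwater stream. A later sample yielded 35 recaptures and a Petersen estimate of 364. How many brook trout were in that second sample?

From N = M·C/R: C = N·R / M = 364·35 / 98 = 12740 / 98 = 130.

C = 130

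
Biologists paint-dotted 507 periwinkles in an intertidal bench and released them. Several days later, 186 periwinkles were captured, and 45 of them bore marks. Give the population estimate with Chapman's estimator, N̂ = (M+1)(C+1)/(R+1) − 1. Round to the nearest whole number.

N ≈ 2064

N̂ = (507+1)(186+1)/(45+1) − 1 = 508·187/46 − 1
= 94996/46 − 1 ≈ 2065.1 − 1 ≈ 2064.1 → 2064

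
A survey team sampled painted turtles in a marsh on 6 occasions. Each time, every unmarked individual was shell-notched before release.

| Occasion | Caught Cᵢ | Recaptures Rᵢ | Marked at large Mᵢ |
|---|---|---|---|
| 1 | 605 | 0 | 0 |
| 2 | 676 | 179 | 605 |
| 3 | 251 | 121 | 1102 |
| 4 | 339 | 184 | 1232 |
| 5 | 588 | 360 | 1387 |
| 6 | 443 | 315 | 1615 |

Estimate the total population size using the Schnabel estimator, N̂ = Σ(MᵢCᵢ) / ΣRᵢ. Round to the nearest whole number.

N ≈ 2273

Σ MᵢCᵢ = 0·605 + 605·676 + 1102·251 + 1232·339 + 1387·588 + 1615·443 = 0 + 408980 + 276602 + 417648 + 815556 + 715445 = 2634231
Σ Rᵢ = 0 + 179 + 121 + 184 + 360 + 315 = 1159
N̂ = 2634231 / 1159 ≈ 2272.8 → 2273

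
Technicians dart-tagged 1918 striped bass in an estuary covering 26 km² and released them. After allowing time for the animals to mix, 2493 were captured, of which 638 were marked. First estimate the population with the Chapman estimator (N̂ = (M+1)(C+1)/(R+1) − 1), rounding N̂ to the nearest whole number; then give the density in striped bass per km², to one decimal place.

N̂ = 1919·2494/639 − 1 = 4785986/639 − 1 ≈ 7488.8 → 7489
Density = N̂ / area = 7489 / 26 ≈ 288.04 → 288.0 per km²

density ≈ 288.0 striped bass per km²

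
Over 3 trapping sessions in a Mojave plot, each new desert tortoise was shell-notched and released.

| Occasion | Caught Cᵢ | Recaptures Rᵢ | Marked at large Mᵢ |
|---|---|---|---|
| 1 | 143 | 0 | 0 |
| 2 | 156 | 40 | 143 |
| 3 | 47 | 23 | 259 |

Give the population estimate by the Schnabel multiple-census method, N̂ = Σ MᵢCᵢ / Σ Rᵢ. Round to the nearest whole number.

N ≈ 547

Σ MᵢCᵢ = 0·143 + 143·156 + 259·47 = 0 + 22308 + 12173 = 34481
Σ Rᵢ = 0 + 40 + 23 = 63
N̂ = 34481 / 63 ≈ 547.3 → 547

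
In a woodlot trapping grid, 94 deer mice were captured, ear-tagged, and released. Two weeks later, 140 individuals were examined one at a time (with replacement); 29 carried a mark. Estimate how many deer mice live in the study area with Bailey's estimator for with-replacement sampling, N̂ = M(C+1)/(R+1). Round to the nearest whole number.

N ≈ 442

N̂ = 94·(140+1)/(29+1) = 94·141/30 = 13254/30 ≈ 441.8 → 442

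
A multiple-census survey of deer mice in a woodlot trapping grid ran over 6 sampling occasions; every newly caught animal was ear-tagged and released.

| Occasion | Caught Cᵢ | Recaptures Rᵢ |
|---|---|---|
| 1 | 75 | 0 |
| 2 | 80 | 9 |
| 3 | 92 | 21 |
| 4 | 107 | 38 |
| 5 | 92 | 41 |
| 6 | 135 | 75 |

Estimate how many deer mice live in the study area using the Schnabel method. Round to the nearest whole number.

Marked at large before each occasion: Mᵢ = Σⱼ<ᵢ (Cⱼ − Rⱼ) → M1=0, M2=75, M3=146, M4=217, M5=286, M6=337
Σ MᵢCᵢ = 0·75 + 75·80 + 146·92 + 217·107 + 286·92 + 337·135 = 0 + 6000 + 13432 + 23219 + 26312 + 45495 = 114458
Σ Rᵢ = 0 + 9 + 21 + 38 + 41 + 75 = 184
N̂ = 114458 / 184 ≈ 622.1 → 622

N ≈ 622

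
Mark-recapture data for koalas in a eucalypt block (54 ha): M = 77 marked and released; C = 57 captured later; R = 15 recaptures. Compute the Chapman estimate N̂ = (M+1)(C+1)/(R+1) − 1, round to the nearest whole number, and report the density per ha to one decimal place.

density ≈ 5.2 koalas per ha

N̂ = 78·58/16 − 1 = 4524/16 − 1 ≈ 281.8 → 282
Density = N̂ / area = 282 / 54 ≈ 5.22 → 5.2 per ha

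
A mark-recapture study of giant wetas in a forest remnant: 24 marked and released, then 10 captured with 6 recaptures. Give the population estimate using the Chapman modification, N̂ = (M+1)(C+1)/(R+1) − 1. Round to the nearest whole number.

N ≈ 38

N̂ = (24+1)(10+1)/(6+1) − 1 = 25·11/7 − 1
= 275/7 − 1 ≈ 39.3 − 1 ≈ 38.3 → 38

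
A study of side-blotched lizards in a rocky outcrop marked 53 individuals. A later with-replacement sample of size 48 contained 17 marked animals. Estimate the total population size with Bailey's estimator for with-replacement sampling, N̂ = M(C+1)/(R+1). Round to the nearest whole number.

N̂ = 53·(48+1)/(17+1) = 53·49/18 = 2597/18 ≈ 144.3 → 144

N ≈ 144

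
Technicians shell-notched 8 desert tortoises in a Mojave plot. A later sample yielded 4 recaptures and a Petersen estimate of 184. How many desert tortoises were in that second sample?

From N = M·C/R: C = N·R / M = 184·4 / 8 = 736 / 8 = 92.

C = 92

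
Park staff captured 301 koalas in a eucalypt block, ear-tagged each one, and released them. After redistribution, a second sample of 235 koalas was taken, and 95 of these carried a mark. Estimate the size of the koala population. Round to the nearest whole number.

N ≈ 745

Lincoln-Petersen assumes M/N = R/C, so N = M·C / R.
N = (301 × 235) / 95 = 70735 / 95 ≈ 744.6 → 745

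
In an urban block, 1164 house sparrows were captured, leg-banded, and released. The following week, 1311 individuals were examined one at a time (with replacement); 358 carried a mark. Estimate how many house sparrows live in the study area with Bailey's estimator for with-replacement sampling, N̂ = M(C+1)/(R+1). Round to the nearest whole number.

N ≈ 4254

N̂ = 1164·(1311+1)/(358+1) = 1164·1312/359 = 1527168/359 ≈ 4253.9 → 4254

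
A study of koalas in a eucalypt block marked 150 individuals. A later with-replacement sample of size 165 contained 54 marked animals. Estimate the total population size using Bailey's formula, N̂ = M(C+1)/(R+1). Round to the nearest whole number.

N ≈ 453

N̂ = 150·(165+1)/(54+1) = 150·166/55 = 24900/55 ≈ 452.7 → 453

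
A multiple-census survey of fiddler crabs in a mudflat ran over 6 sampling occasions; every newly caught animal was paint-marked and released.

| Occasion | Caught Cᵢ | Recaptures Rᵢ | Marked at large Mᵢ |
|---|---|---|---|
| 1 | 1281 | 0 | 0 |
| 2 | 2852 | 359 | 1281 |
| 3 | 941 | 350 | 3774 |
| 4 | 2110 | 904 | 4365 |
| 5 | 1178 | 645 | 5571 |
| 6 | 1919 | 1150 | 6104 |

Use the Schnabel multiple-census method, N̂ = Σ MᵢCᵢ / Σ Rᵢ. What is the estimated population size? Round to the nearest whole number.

Σ MᵢCᵢ = 0·1281 + 1281·2852 + 3774·941 + 4365·2110 + 5571·1178 + 6104·1919 = 0 + 3653412 + 3551334 + 9210150 + 6562638 + 11713576 = 34691110
Σ Rᵢ = 0 + 359 + 350 + 904 + 645 + 1150 = 3408
N̂ = 34691110 / 3408 ≈ 10179.3 → 10179

N ≈ 10,179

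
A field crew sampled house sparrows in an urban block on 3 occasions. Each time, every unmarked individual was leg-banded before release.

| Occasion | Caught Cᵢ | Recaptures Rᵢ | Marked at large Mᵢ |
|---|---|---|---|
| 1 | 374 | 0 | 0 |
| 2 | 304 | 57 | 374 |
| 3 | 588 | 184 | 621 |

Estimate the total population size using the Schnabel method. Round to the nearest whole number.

Σ MᵢCᵢ = 0·374 + 374·304 + 621·588 = 0 + 113696 + 365148 = 478844
Σ Rᵢ = 0 + 57 + 184 = 241
N̂ = 478844 / 241 ≈ 1986.9 → 1987

N ≈ 1987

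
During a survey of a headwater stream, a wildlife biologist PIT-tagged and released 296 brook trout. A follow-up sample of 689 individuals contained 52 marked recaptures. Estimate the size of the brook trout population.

N = 3922

N = (296 × 689) / 52 = 203944 / 52 = 3922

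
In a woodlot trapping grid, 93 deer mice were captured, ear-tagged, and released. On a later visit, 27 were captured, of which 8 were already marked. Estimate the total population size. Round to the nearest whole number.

N = (93 × 27) / 8 = 2511 / 8 ≈ 313.9 → 314

N ≈ 314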